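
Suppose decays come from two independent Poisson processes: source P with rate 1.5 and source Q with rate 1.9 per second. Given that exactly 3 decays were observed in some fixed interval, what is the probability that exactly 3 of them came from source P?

Given the total, each event is independently from source P with probability p = λ_P/(λ_P+λ_Q) = 1.5/3.4 ≈ 0.4412.
So K ~ Binomial(3, 1.5/3.4): P(K = 3) = C(3,3) · (1.5/3.4)^3 · (1.9/3.4)^0 ≈ 0.0859.

0.0859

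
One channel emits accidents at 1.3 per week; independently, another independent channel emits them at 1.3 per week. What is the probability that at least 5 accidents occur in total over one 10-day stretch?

Independent Poisson processes superpose: combined rate λ = 1.3 + 1.3 = 2.6 per week.
Over the interval, μ = 2.6 × 10/7 ≈ 3.71429 (a 10-day stretch = 10/7 weeks).
P(N ≥ 5) = 1 − P(N ≤ 4) ≈ 0.3155.

0.3155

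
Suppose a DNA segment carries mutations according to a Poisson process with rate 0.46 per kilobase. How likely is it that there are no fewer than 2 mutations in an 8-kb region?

Over the interval, μ = 0.46 × 8 = 3.68 (an 8-kb region = 8 kilobases).
P(N ≥ 2) = 1 − P(N ≤ 1) = 1 − Σ_{j=0}^{1} e^(−μ) μ^j/j! ≈ 0.8820.

0.8820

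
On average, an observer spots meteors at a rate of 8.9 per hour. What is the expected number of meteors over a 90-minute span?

13.35

E[N] = λt = 8.9 × 1.5 = 13.35 (a 90-minute span = 1.5 hours).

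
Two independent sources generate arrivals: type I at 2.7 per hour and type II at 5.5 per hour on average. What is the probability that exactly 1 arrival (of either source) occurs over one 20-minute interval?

Independent Poisson processes superpose: combined rate λ = 2.7 + 5.5 = 8.2 per hour.
Over the interval, μ = 8.2 × 1/3 ≈ 2.73333 (a 20-minute interval = 1/3 hours).
P(N = 1) = e^(−2.73333) · 2.73333^1/1! ≈ 0.1777.

0.1777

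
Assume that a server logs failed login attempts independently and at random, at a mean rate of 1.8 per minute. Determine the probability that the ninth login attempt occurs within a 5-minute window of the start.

Over the interval, μ = 1.8 × 5 = 9 (a 5-minute window = 5 minutes).
The ninth arrival falls in the interval iff at least 9 events occur there: P(S_9 ≤ t) = P(N ≥ 9) = 1 − P(N ≤ 8) ≈ 0.5443.

0.5443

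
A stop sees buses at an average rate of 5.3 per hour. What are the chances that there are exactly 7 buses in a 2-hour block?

0.0743

Over the interval, μ = 5.3 × 2 = 10.6 (a 2-hour block = 2 hours).
P(N = 7) = e^(−μ) μ^7/7! = e^(−10.6) · 10.6^7/5040 ≈ 0.0743.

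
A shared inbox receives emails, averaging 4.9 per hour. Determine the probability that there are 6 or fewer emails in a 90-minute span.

0.3990

Over the interval, μ = 4.9 × 1.5 = 7.35 (a 90-minute span = 1.5 hours).
P(N ≤ 6) = Σ_{j=0}^{6} e^(−μ) μ^j/j! ≈ 0.3990.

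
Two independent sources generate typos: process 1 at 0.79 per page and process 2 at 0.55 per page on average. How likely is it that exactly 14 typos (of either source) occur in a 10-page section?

0.1046

Independent Poisson processes superpose: combined rate λ = 0.79 + 0.55 = 1.34 per page.
Over the interval, μ = 1.34 × 10 = 13.4 (a 10-page section = 10 pages).
P(N = 14) = e^(−13.4) · 13.4^14/14! ≈ 0.1046.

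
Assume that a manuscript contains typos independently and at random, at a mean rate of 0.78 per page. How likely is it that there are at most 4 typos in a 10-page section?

0.1117

Over the interval, μ = 0.78 × 10 = 7.8 (a 10-page section = 10 pages).
P(N ≤ 4) = Σ_{j=0}^{4} e^(−μ) μ^j/j! ≈ 0.1117.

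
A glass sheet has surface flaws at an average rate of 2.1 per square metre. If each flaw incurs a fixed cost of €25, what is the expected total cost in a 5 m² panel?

€262.5

E[N] = 2.1 × 5 = 10.5 (a 5 m² panel = 5 square metres); E[cost] = 10.5 × €25 = €262.5.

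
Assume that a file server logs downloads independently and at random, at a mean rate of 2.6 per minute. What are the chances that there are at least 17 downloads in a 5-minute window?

0.1645

Over the interval, μ = 2.6 × 5 = 13 (a 5-minute window = 5 minutes).
P(N ≥ 17) = 1 − P(N ≤ 16) = 1 − Σ_{j=0}^{16} e^(−μ) μ^j/j! ≈ 0.1645.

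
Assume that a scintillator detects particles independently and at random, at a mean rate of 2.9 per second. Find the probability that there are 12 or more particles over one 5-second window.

0.7799

Over the interval, μ = 2.9 × 5 = 14.5 (a 5-second window = 5 seconds).
P(N ≥ 12) = 1 − P(N ≤ 11) = 1 − Σ_{j=0}^{11} e^(−μ) μ^j/j! ≈ 0.7799.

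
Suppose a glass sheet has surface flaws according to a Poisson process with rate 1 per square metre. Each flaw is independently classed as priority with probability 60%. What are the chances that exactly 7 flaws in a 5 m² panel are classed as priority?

Thinning: the flaws that are classed as priority themselves form a Poisson process with rate 0.6 × 1 = 0.6 per square metre.
Over the interval, μ = 0.6 × 5 = 3 (a 5 m² panel = 5 square metres).
P(N = 7) = e^(−3) · 3^7/7! ≈ 0.0216.

0.0216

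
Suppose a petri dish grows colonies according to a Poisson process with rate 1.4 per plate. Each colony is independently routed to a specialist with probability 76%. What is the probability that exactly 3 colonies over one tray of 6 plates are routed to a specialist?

Thinning: the colonies that are routed to a specialist themselves form a Poisson process with rate 0.76 × 1.4 = 1.064 per plate.
Over the interval, μ = 1.064 × 6 = 6.384 (a tray of 6 plates = 6 plates).
P(N = 3) = e^(−6.384) · 6.384^3/3! ≈ 0.0732.

0.0732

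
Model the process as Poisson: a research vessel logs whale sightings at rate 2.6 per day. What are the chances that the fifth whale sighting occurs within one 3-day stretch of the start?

0.8883

Over the interval, μ = 2.6 × 3 = 7.8 (a 3-day stretch = 3 days).
The fifth arrival falls in the interval iff at least 5 events occur there: P(S_5 ≤ t) = P(N ≥ 5) = 1 − P(N ≤ 4) ≈ 0.8883.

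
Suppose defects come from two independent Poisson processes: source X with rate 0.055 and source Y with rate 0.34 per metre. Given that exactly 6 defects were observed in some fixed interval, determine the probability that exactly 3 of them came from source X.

Given the total, each event is independently from source X with probability p = λ_X/(λ_X+λ_Y) = 0.055/0.395 ≈ 0.1392.
So K ~ Binomial(6, 0.055/0.395): P(K = 3) = C(6,3) · (0.055/0.395)^3 · (0.34/0.395)^3 ≈ 0.0344.

0.0344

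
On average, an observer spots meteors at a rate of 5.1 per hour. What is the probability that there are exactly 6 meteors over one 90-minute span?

Over the interval, μ = 5.1 × 1.5 = 7.65 (a 90-minute span = 1.5 hours).
P(N = 6) = e^(−μ) μ^6/6! = e^(−7.65) · 7.65^6/720 ≈ 0.1325.

0.1325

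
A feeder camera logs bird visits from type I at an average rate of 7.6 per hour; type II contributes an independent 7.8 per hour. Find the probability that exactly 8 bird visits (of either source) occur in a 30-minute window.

0.1388

Independent Poisson processes superpose: combined rate λ = 7.6 + 7.8 = 15.4 per hour.
Over the interval, μ = 15.4 × 0.5 = 7.7 (a 30-minute window = 0.5 hours).
P(N = 8) = e^(−7.7) · 7.7^8/8! ≈ 0.1388.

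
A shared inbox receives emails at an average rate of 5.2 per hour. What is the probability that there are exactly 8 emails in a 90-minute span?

Over the interval, μ = 5.2 × 1.5 = 7.8 (a 90-minute span = 1.5 hours).
P(N = 8) = e^(−μ) μ^8/8! = e^(−7.8) · 7.8^8/40320 ≈ 0.1392.

0.1392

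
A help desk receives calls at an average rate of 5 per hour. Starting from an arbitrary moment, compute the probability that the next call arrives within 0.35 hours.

Inter-arrival times are exponential with rate λ = 5 per hour.
P(T ≤ 0.35) = 1 − e^(−λt) = 1 − e^(−5 × 0.35) = 1 − e^(−1.75) ≈ 0.8262.

0.8262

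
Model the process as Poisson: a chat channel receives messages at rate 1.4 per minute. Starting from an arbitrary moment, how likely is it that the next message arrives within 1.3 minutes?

0.8380

Inter-arrival times are exponential with rate λ = 1.4 per minute.
P(T ≤ 1.3) = 1 − e^(−λt) = 1 − e^(−1.4 × 1.3) = 1 − e^(−1.82) ≈ 0.8380.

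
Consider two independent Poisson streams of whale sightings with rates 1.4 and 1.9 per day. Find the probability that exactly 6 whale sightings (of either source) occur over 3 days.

0.0656

Independent Poisson processes superpose: combined rate λ = 1.4 + 1.9 = 3.3 per day.
Over the interval, μ = 3.3 × 3 = 9.9 (3 days).
P(N = 6) = e^(−9.9) · 9.9^6/6! ≈ 0.0656.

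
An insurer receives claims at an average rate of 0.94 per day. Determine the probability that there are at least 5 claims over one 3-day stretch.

Over the interval, μ = 0.94 × 3 = 2.82 (a 3-day stretch = 3 days).
P(N ≥ 5) = 1 − P(N ≤ 4) = 1 − Σ_{j=0}^{4} e^(−μ) μ^j/j! ≈ 0.1555.

0.1555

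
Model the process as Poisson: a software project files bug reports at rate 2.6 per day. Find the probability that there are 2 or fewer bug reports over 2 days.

Over the interval, μ = 2.6 × 2 = 5.2 (2 days).
P(N ≤ 2) = Σ_{j=0}^{2} e^(−μ) μ^j/j! ≈ 0.1088.

0.1088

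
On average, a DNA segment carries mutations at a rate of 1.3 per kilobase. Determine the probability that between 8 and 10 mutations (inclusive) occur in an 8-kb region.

Over the interval, μ = 1.3 × 8 = 10.4 (an 8-kb region = 8 kilobases).
P(8 ≤ N ≤ 10) = Σ_{j=8}^{10} e^(−10.4) · 10.4^j/j! ≈ 0.3468.

0.3468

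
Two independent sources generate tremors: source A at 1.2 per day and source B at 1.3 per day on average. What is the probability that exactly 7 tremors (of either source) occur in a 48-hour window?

Independent Poisson processes superpose: combined rate λ = 1.2 + 1.3 = 2.5 per day.
Over the interval, μ = 2.5 × 2 = 5 (a 48-hour window = 2 days).
P(N = 7) = e^(−5) · 5^7/7! ≈ 0.1044.

0.1044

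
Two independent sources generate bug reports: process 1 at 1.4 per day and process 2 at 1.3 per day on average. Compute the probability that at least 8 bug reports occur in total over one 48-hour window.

Independent Poisson processes superpose: combined rate λ = 1.4 + 1.3 = 2.7 per day.
Over the interval, μ = 2.7 × 2 = 5.4 (a 48-hour window = 2 days).
P(N ≥ 8) = 1 − P(N ≤ 7) ≈ 0.1783.

0.1783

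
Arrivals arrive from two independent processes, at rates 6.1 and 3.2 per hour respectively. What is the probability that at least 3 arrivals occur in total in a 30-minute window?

Independent Poisson processes superpose: combined rate λ = 6.1 + 3.2 = 9.3 per hour.
Over the interval, μ = 9.3 × 0.5 = 4.65 (a 30-minute window = 0.5 hours).
P(N ≥ 3) = 1 − P(N ≤ 2) ≈ 0.8426.

0.8426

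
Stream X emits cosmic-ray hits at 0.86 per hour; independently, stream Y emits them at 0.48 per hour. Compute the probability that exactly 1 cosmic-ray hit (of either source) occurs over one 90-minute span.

0.2693

Independent Poisson processes superpose: combined rate λ = 0.86 + 0.48 = 1.34 per hour.
Over the interval, μ = 1.34 × 1.5 = 2.01 (a 90-minute span = 1.5 hours).
P(N = 1) = e^(−2.01) · 2.01^1/1! ≈ 0.2693.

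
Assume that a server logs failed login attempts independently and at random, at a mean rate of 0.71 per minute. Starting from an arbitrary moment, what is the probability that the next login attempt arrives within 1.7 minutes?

Inter-arrival times are exponential with rate λ = 0.71 per minute.
P(T ≤ 1.7) = 1 − e^(−λt) = 1 − e^(−0.71 × 1.7) = 1 − e^(−1.207) ≈ 0.7009.

0.7009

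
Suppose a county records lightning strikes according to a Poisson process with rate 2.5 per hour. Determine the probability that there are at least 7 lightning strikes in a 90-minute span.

0.0863

Over the interval, μ = 2.5 × 1.5 = 3.75 (a 90-minute span = 1.5 hours).
P(N ≥ 7) = 1 − P(N ≤ 6) = 1 − Σ_{j=0}^{6} e^(−μ) μ^j/j! ≈ 0.0863.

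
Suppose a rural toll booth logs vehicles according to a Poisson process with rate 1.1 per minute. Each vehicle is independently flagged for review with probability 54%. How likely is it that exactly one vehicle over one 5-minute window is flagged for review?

Thinning: the vehicles that are flagged for review themselves form a Poisson process with rate 0.54 × 1.1 = 0.594 per minute.
Over the interval, μ = 0.594 × 5 = 2.97 (a 5-minute window = 5 minutes).
P(N = 1) = e^(−2.97) · 2.97^1/1! ≈ 0.1524.

0.1524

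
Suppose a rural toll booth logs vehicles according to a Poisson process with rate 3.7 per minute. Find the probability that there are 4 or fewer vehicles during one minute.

With mean μ = 3.7 per minute,
P(N ≤ 4) = Σ_{j=0}^{4} e^(−μ) μ^j/j! ≈ 0.6872.

0.6872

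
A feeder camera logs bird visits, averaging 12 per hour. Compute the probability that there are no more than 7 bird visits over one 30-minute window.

0.7440

Over the interval, μ = 12 × 0.5 = 6 (a 30-minute window = 0.5 hours).
P(N ≤ 7) = Σ_{j=0}^{7} e^(−μ) μ^j/j! ≈ 0.7440.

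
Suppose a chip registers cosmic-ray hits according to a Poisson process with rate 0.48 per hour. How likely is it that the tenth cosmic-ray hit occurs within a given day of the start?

Over the interval, μ = 0.48 × 24 = 11.52 (a day = 24 hours).
The tenth arrival falls in the interval iff at least 10 events occur there: P(S_10 ≤ t) = P(N ≥ 10) = 1 − P(N ≤ 9) ≈ 0.7132.

0.7132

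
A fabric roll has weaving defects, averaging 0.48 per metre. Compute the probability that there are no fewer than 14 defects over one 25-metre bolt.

0.3185

Over the interval, μ = 0.48 × 25 = 12 (a 25-metre bolt = 25 metres).
P(N ≥ 14) = 1 − P(N ≤ 13) = 1 − Σ_{j=0}^{13} e^(−μ) μ^j/j! ≈ 0.3185.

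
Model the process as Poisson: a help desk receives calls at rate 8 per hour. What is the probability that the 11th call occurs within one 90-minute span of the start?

0.6528

Over the interval, μ = 8 × 1.5 = 12 (a 90-minute span = 1.5 hours).
The 11th arrival falls in the interval iff at least 11 events occur there: P(S_11 ≤ t) = P(N ≥ 11) = 1 − P(N ≤ 10) ≈ 0.6528.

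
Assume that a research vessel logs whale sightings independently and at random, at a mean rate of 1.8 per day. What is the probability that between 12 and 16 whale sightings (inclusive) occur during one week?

Over the interval, μ = 1.8 × 7 = 12.6 (a week = 7 days).
P(12 ≤ N ≤ 16) = Σ_{j=12}^{16} e^(−12.6) · 12.6^j/j! ≈ 0.4679.

0.4679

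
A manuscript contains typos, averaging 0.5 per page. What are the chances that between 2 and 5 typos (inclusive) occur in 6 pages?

0.7169

Over the interval, μ = 0.5 × 6 = 3 (6 pages).
P(2 ≤ N ≤ 5) = Σ_{j=2}^{5} e^(−3) · 3^j/j! ≈ 0.7169.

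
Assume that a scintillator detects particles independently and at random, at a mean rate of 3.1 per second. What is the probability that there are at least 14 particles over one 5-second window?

Over the interval, μ = 3.1 × 5 = 15.5 (a 5-second window = 5 seconds).
P(N ≥ 14) = 1 − P(N ≤ 13) = 1 − Σ_{j=0}^{13} e^(−μ) μ^j/j! ≈ 0.6829.

0.6829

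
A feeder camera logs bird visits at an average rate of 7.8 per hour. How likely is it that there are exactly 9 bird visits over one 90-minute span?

0.0939

Over the interval, μ = 7.8 × 1.5 = 11.7 (a 90-minute span = 1.5 hours).
P(N = 9) = e^(−μ) μ^9/9! = e^(−11.7) · 11.7^9/362880 ≈ 0.0939.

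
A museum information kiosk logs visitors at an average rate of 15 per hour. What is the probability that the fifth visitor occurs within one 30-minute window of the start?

0.8679

Over the interval, μ = 15 × 0.5 = 7.5 (a 30-minute window = 0.5 hours).
The fifth arrival falls in the interval iff at least 5 events occur there: P(S_5 ≤ t) = P(N ≥ 5) = 1 − P(N ≤ 4) ≈ 0.8679.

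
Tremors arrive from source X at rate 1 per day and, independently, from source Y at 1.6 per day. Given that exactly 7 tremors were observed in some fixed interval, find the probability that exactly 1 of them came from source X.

Given the total, each event is independently from source X with probability p = λ_X/(λ_X+λ_Y) = 1/2.6 ≈ 0.3846.
So K ~ Binomial(7, 1/2.6): P(K = 1) = C(7,1) · (1/2.6)^1 · (1.6/2.6)^6 ≈ 0.1462.

0.1462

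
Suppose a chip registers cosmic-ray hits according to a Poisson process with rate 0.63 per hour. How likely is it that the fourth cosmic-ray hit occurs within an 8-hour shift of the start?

0.7405

Over the interval, μ = 0.63 × 8 = 5.04 (an 8-hour shift = 8 hours).
The fourth arrival falls in the interval iff at least 4 events occur there: P(S_4 ≤ t) = P(N ≥ 4) = 1 − P(N ≤ 3) ≈ 0.7405.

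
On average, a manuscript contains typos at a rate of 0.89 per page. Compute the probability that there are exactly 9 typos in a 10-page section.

0.1317

Over the interval, μ = 0.89 × 10 = 8.9 (a 10-page section = 10 pages).
P(N = 9) = e^(−μ) μ^9/9! = e^(−8.9) · 8.9^9/362880 ≈ 0.1317.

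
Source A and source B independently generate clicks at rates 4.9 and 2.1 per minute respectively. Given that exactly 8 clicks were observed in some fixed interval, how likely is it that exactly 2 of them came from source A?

Given the total, each event is independently from source A with probability p = λ_A/(λ_A+λ_B) = 4.9/7 = 0.7000.
So K ~ Binomial(8, 4.9/7): P(K = 2) = C(8,2) · (4.9/7)^2 · (2.1/7)^6 ≈ 0.0100.

0.0100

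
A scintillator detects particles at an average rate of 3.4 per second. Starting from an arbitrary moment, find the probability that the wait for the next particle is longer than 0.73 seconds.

0.0836

The wait for the next event is exponential with rate λ = 3.4 per second.
P(T > 0.73) = e^(−λt) = e^(−3.4 × 0.73) = e^(−2.482) ≈ 0.0836.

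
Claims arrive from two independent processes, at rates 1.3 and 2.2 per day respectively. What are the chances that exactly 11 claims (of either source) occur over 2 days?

Independent Poisson processes superpose: combined rate λ = 1.3 + 2.2 = 3.5 per day.
Over the interval, μ = 3.5 × 2 = 7 (2 days).
P(N = 11) = e^(−7) · 7^11/11! ≈ 0.0452.

0.0452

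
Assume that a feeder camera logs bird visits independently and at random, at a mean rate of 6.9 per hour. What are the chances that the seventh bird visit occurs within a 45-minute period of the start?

0.2638

Over the interval, μ = 6.9 × 0.75 = 5.175 (a 45-minute period = 0.75 hours).
The seventh arrival falls in the interval iff at least 7 events occur there: P(S_7 ≤ t) = P(N ≥ 7) = 1 − P(N ≤ 6) ≈ 0.2638.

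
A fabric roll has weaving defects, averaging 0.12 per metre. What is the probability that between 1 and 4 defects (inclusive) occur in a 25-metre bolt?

0.7655

Over the interval, μ = 0.12 × 25 = 3 (a 25-metre bolt = 25 metres).
P(1 ≤ N ≤ 4) = Σ_{j=1}^{4} e^(−3) · 3^j/j! ≈ 0.7655.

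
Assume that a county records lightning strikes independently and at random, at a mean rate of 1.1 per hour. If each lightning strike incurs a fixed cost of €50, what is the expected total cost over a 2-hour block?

€110

E[N] = 1.1 × 2 = 2.2 (a 2-hour block = 2 hours); E[cost] = 2.2 × €50 = €110.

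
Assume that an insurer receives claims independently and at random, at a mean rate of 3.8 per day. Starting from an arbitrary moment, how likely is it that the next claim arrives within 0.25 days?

0.6133

Inter-arrival times are exponential with rate λ = 3.8 per day.
P(T ≤ 0.25) = 1 − e^(−λt) = 1 − e^(−3.8 × 0.25) = 1 − e^(−0.95) ≈ 0.6133.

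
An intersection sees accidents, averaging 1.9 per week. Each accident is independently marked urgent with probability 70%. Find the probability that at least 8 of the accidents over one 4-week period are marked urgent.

0.1689

Thinning: the accidents that are marked urgent themselves form a Poisson process with rate 0.7 × 1.9 = 1.33 per week.
Over the interval, μ = 1.33 × 4 = 5.32 (a 4-week period = 4 weeks).
P(N ≥ 8) = 1 − P(N ≤ 7) ≈ 0.1689.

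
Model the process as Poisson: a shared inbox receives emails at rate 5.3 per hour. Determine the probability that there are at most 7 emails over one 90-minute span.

Over the interval, μ = 5.3 × 1.5 = 7.95 (a 90-minute span = 1.5 hours).
P(N ≤ 7) = Σ_{j=0}^{7} e^(−μ) μ^j/j! ≈ 0.4600.

0.4600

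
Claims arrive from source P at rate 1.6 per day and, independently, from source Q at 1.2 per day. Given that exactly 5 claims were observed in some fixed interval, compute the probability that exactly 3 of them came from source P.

0.3427

Given the total, each event is independently from source P with probability p = λ_P/(λ_P+λ_Q) = 1.6/2.8 ≈ 0.5714.
So K ~ Binomial(5, 1.6/2.8): P(K = 3) = C(5,3) · (1.6/2.8)^3 · (1.2/2.8)^2 ≈ 0.3427.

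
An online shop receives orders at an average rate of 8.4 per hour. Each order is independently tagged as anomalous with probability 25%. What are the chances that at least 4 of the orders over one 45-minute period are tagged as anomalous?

Thinning: the orders that are tagged as anomalous themselves form a Poisson process with rate 0.25 × 8.4 = 2.1 per hour.
Over the interval, μ = 2.1 × 0.75 = 1.575 (a 45-minute period = 0.75 hours).
P(N ≥ 4) = 1 − P(N ≤ 3) ≈ 0.0754.

0.0754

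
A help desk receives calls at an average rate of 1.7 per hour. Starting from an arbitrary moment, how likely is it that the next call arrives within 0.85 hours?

0.7643

Inter-arrival times are exponential with rate λ = 1.7 per hour.
P(T ≤ 0.85) = 1 − e^(−λt) = 1 − e^(−1.7 × 0.85) = 1 − e^(−1.445) ≈ 0.7643.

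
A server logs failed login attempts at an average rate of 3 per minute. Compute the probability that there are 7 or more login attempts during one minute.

With mean μ = 3 per minute,
P(N ≥ 7) = 1 − P(N ≤ 6) = 1 − Σ_{j=0}^{6} e^(−μ) μ^j/j! ≈ 0.0335.

0.0335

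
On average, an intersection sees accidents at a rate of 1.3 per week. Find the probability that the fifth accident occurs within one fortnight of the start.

0.1226

Over the interval, μ = 1.3 × 2 = 2.6 (a fortnight = 2 weeks).
The fifth arrival falls in the interval iff at least 5 events occur there: P(S_5 ≤ t) = P(N ≥ 5) = 1 − P(N ≤ 4) ≈ 0.1226.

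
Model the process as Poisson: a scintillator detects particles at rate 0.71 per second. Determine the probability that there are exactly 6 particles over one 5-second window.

Over the interval, μ = 0.71 × 5 = 3.55 (a 5-second window = 5 seconds).
P(N = 6) = e^(−μ) μ^6/6! = e^(−3.55) · 3.55^6/720 ≈ 0.0799.

0.0799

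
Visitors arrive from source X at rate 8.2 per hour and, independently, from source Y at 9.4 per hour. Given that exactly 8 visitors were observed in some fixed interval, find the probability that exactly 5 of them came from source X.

Given the total, each event is independently from source X with probability p = λ_X/(λ_X+λ_Y) = 8.2/17.6 ≈ 0.4659.
So K ~ Binomial(8, 8.2/17.6): P(K = 5) = C(8,5) · (8.2/17.6)^5 · (9.4/17.6)^3 ≈ 0.1873.

0.1873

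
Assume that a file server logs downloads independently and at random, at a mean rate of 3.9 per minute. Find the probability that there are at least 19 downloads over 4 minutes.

0.2253

Over the interval, μ = 3.9 × 4 = 15.6 (4 minutes).
P(N ≥ 19) = 1 − P(N ≤ 18) = 1 − Σ_{j=0}^{18} e^(−μ) μ^j/j! ≈ 0.2253.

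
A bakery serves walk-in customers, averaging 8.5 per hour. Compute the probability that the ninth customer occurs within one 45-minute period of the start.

Over the interval, μ = 8.5 × 0.75 = 6.375 (a 45-minute period = 0.75 hours).
The ninth arrival falls in the interval iff at least 9 events occur there: P(S_9 ≤ t) = P(N ≥ 9) = 1 − P(N ≤ 8) ≈ 0.1938.

0.1938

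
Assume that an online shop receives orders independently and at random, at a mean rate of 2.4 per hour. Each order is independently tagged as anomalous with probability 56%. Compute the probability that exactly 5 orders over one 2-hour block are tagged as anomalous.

Thinning: the orders that are tagged as anomalous themselves form a Poisson process with rate 0.56 × 2.4 = 1.344 per hour.
Over the interval, μ = 1.344 × 2 = 2.688 (a 2-hour block = 2 hours).
P(N = 5) = e^(−2.688) · 2.688^5/5! ≈ 0.0795.

0.0795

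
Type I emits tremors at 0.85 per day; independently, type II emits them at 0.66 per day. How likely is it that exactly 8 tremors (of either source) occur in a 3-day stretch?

Independent Poisson processes superpose: combined rate λ = 0.85 + 0.66 = 1.51 per day.
Over the interval, μ = 1.51 × 3 = 4.53 (a 3-day stretch = 3 days).
P(N = 8) = e^(−4.53) · 4.53^8/8! ≈ 0.0474.

0.0474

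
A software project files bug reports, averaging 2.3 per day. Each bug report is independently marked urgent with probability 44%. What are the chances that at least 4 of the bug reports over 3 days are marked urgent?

0.3608

Thinning: the bug reports that are marked urgent themselves form a Poisson process with rate 0.44 × 2.3 = 1.012 per day.
Over the interval, μ = 1.012 × 3 = 3.036 (3 days).
P(N ≥ 4) = 1 − P(N ≤ 3) ≈ 0.3608.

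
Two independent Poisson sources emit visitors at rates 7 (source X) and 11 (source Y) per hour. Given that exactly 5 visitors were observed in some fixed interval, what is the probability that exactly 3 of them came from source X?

0.2196

Given the total, each event is independently from source X with probability p = λ_X/(λ_X+λ_Y) = 7/18 ≈ 0.3889.
So K ~ Binomial(5, 7/18): P(K = 3) = C(5,3) · (7/18)^3 · (11/18)^2 ≈ 0.2196.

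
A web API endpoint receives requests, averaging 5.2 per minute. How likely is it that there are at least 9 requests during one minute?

With mean μ = 5.2 per minute,
P(N ≥ 9) = 1 − P(N ≤ 8) = 1 − Σ_{j=0}^{8} e^(−μ) μ^j/j! ≈ 0.0819.

0.0819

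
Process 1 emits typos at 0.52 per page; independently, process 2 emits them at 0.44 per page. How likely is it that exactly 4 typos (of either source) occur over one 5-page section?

Independent Poisson processes superpose: combined rate λ = 0.52 + 0.44 = 0.96 per page.
Over the interval, μ = 0.96 × 5 = 4.8 (a 5-page section = 5 pages).
P(N = 4) = e^(−4.8) · 4.8^4/4! ≈ 0.1820.

0.1820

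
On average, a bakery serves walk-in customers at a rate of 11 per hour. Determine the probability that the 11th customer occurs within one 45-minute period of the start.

0.2097

Over the interval, μ = 11 × 0.75 = 8.25 (a 45-minute period = 0.75 hours).
The 11th arrival falls in the interval iff at least 11 events occur there: P(S_11 ≤ t) = P(N ≥ 11) = 1 − P(N ≤ 10) ≈ 0.2097.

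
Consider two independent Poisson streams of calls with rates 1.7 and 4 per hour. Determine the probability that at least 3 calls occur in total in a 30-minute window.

0.5424

Independent Poisson processes superpose: combined rate λ = 1.7 + 4 = 5.7 per hour.
Over the interval, μ = 5.7 × 0.5 = 2.85 (a 30-minute window = 0.5 hours).
P(N ≥ 3) = 1 − P(N ≤ 2) ≈ 0.5424.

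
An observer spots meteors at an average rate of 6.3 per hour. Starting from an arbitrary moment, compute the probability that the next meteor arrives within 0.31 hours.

Inter-arrival times are exponential with rate λ = 6.3 per hour.
P(T ≤ 0.31) = 1 − e^(−λt) = 1 − e^(−6.3 × 0.31) = 1 − e^(−1.953) ≈ 0.8582.

0.8582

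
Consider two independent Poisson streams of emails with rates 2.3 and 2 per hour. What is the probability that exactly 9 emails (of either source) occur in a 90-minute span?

0.0842

Independent Poisson processes superpose: combined rate λ = 2.3 + 2 = 4.3 per hour.
Over the interval, μ = 4.3 × 1.5 = 6.45 (a 90-minute span = 1.5 hours).
P(N = 9) = e^(−6.45) · 6.45^9/9! ≈ 0.0842.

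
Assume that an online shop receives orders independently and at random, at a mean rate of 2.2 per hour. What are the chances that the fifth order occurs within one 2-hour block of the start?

0.4488

Over the interval, μ = 2.2 × 2 = 4.4 (a 2-hour block = 2 hours).
The fifth arrival falls in the interval iff at least 5 events occur there: P(S_5 ≤ t) = P(N ≥ 5) = 1 − P(N ≤ 4) ≈ 0.4488.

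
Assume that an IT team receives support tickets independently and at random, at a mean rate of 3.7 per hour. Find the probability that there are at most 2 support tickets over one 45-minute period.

0.4754

Over the interval, μ = 3.7 × 0.75 = 2.775 (a 45-minute period = 0.75 hours).
P(N ≤ 2) = Σ_{j=0}^{2} e^(−μ) μ^j/j! ≈ 0.4754.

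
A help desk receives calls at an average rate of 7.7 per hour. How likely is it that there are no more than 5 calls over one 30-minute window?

Over the interval, μ = 7.7 × 0.5 = 3.85 (a 30-minute window = 0.5 hours).
P(N ≤ 5) = Σ_{j=0}^{5} e^(−μ) μ^j/j! ≈ 0.8081.

0.8081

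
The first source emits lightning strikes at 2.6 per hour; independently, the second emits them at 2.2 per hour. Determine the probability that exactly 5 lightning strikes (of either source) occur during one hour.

0.1747

Independent Poisson processes superpose: combined rate λ = 2.6 + 2.2 = 4.8 per hour.
So μ = 4.8.
P(N = 5) = e^(−4.8) · 4.8^5/5! ≈ 0.1747.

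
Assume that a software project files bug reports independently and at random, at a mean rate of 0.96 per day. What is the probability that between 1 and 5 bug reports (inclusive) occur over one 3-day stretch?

Over the interval, μ = 0.96 × 3 = 2.88 (a 3-day stretch = 3 days).
P(1 ≤ N ≤ 5) = Σ_{j=1}^{5} e^(−2.88) · 2.88^j/j! ≈ 0.8716.

0.8716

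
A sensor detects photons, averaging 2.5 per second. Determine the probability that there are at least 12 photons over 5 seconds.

0.5942

Over the interval, μ = 2.5 × 5 = 12.5 (5 seconds).
P(N ≥ 12) = 1 − P(N ≤ 11) = 1 − Σ_{j=0}^{11} e^(−μ) μ^j/j! ≈ 0.5942.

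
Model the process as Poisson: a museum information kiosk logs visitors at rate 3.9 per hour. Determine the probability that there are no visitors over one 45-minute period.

0.0537

Over the interval, μ = 3.9 × 0.75 = 2.925 (a 45-minute period = 0.75 hours).
P(N = 0) = e^(−μ) μ^0/0! = e^(−2.925) · 2.925^0/1 ≈ 0.0537.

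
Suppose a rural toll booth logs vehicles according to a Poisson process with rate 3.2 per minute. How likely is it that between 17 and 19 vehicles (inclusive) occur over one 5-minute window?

0.2463

Over the interval, μ = 3.2 × 5 = 16 (a 5-minute window = 5 minutes).
P(17 ≤ N ≤ 19) = Σ_{j=17}^{19} e^(−16) · 16^j/j! ≈ 0.2463.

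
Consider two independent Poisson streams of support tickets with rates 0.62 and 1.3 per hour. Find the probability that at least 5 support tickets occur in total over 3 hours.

Independent Poisson processes superpose: combined rate λ = 0.62 + 1.3 = 1.92 per hour.
Over the interval, μ = 1.92 × 3 = 5.76 (3 hours).
P(N ≥ 5) = 1 − P(N ≤ 4) ≈ 0.6815.

0.6815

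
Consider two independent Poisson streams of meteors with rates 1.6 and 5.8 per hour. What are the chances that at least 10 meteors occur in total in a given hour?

0.2123

Independent Poisson processes superpose: combined rate λ = 1.6 + 5.8 = 7.4 per hour.
So μ = 7.4.
P(N ≥ 10) = 1 − P(N ≤ 9) ≈ 0.2123.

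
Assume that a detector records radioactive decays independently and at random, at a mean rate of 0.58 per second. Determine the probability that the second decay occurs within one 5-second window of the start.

0.7854

Over the interval, μ = 0.58 × 5 = 2.9 (a 5-second window = 5 seconds).
The second arrival falls in the interval iff at least 2 events occur there: P(S_2 ≤ t) = P(N ≥ 2) = 1 − P(N ≤ 1) ≈ 0.7854.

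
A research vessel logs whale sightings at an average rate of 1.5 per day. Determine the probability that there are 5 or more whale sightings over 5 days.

0.8679

Over the interval, μ = 1.5 × 5 = 7.5 (5 days).
P(N ≥ 5) = 1 − P(N ≤ 4) = 1 − Σ_{j=0}^{4} e^(−μ) μ^j/j! ≈ 0.8679.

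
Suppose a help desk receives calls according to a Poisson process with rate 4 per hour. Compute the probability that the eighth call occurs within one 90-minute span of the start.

Over the interval, μ = 4 × 1.5 = 6 (a 90-minute span = 1.5 hours).
The eighth arrival falls in the interval iff at least 8 events occur there: P(S_8 ≤ t) = P(N ≥ 8) = 1 − P(N ≤ 7) ≈ 0.2560.

0.2560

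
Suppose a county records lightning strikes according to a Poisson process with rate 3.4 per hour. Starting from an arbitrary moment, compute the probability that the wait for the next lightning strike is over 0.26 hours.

The wait for the next event is exponential with rate λ = 3.4 per hour.
P(T > 0.26) = e^(−λt) = e^(−3.4 × 0.26) = e^(−0.884) ≈ 0.4131.

0.4131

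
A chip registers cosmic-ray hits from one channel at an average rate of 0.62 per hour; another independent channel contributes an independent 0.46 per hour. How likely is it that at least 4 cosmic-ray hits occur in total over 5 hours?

Independent Poisson processes superpose: combined rate λ = 0.62 + 0.46 = 1.08 per hour.
Over the interval, μ = 1.08 × 5 = 5.4 (5 hours).
P(N ≥ 4) = 1 − P(N ≤ 3) ≈ 0.7867.

0.7867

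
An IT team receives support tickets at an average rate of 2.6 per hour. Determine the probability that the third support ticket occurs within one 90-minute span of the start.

0.7469

Over the interval, μ = 2.6 × 1.5 = 3.9 (a 90-minute span = 1.5 hours).
The third arrival falls in the interval iff at least 3 events occur there: P(S_3 ≤ t) = P(N ≥ 3) = 1 − P(N ≤ 2) ≈ 0.7469.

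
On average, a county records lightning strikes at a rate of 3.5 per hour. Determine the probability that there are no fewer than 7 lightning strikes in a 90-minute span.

0.2752

Over the interval, μ = 3.5 × 1.5 = 5.25 (a 90-minute span = 1.5 hours).
P(N ≥ 7) = 1 − P(N ≤ 6) = 1 − Σ_{j=0}^{6} e^(−μ) μ^j/j! ≈ 0.2752.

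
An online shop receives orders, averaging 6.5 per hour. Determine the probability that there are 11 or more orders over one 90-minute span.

0.3857

Over the interval, μ = 6.5 × 1.5 = 9.75 (a 90-minute span = 1.5 hours).
P(N ≥ 11) = 1 − P(N ≤ 10) = 1 − Σ_{j=0}^{10} e^(−μ) μ^j/j! ≈ 0.3857.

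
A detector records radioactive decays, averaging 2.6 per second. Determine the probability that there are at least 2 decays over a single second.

0.7326

With mean μ = 2.6 per second,
P(N ≥ 2) = 1 − P(N ≤ 1) = 1 − Σ_{j=0}^{1} e^(−μ) μ^j/j! ≈ 0.7326.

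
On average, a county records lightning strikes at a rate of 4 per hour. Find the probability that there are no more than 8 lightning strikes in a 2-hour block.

0.5925

Over the interval, μ = 4 × 2 = 8 (a 2-hour block = 2 hours).
P(N ≤ 8) = Σ_{j=0}^{8} e^(−μ) μ^j/j! ≈ 0.5925.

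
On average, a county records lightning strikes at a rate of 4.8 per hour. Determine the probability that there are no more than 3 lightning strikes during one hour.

With mean μ = 4.8 per hour,
P(N ≤ 3) = Σ_{j=0}^{3} e^(−μ) μ^j/j! ≈ 0.2942.

0.2942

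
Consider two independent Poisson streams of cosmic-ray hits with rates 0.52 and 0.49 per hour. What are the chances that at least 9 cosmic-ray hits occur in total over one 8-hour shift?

0.4186

Independent Poisson processes superpose: combined rate λ = 0.52 + 0.49 = 1.01 per hour.
Over the interval, μ = 1.01 × 8 = 8.08 (an 8-hour shift = 8 hours).
P(N ≥ 9) = 1 − P(N ≤ 8) ≈ 0.4186.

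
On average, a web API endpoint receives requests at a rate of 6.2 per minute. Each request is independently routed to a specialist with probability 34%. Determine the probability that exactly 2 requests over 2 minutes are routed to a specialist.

0.1312

Thinning: the requests that are routed to a specialist themselves form a Poisson process with rate 0.34 × 6.2 = 2.108 per minute.
Over the interval, μ = 2.108 × 2 = 4.216 (2 minutes).
P(N = 2) = e^(−4.216) · 4.216^2/2! ≈ 0.1312.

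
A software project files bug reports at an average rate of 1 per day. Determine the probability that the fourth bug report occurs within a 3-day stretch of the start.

0.3528

Over the interval, μ = 1 × 3 = 3 (a 3-day stretch = 3 days).
The fourth arrival falls in the interval iff at least 4 events occur there: P(S_4 ≤ t) = P(N ≥ 4) = 1 − P(N ≤ 3) ≈ 0.3528.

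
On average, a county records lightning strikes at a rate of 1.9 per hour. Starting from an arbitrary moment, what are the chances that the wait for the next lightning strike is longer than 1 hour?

The wait for the next event is exponential with rate λ = 1.9 per hour.
P(T > 1) = e^(−λt) = e^(−1.9 × 1) = e^(−1.9) ≈ 0.1496.

0.1496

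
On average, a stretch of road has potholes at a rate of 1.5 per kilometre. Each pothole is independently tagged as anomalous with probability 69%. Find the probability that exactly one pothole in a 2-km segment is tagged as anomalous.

Thinning: the potholes that are tagged as anomalous themselves form a Poisson process with rate 0.69 × 1.5 = 1.035 per kilometre.
Over the interval, μ = 1.035 × 2 = 2.07 (a 2-km segment = 2 kilometres).
P(N = 1) = e^(−2.07) · 2.07^1/1! ≈ 0.2612.

0.2612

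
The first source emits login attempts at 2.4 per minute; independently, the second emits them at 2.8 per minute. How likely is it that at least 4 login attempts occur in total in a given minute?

Independent Poisson processes superpose: combined rate λ = 2.4 + 2.8 = 5.2 per minute.
So μ = 5.2.
P(N ≥ 4) = 1 − P(N ≤ 3) ≈ 0.7619.

0.7619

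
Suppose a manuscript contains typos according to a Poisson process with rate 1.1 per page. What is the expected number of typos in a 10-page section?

E[N] = λt = 1.1 × 10 = 11 (a 10-page section = 10 pages).

11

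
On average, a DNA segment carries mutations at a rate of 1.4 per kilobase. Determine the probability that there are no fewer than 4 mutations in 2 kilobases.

0.3081

Over the interval, μ = 1.4 × 2 = 2.8 (2 kilobases).
P(N ≥ 4) = 1 − P(N ≤ 3) = 1 − Σ_{j=0}^{3} e^(−μ) μ^j/j! ≈ 0.3081.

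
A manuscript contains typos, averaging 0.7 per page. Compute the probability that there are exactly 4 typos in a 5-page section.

Over the interval, μ = 0.7 × 5 = 3.5 (a 5-page section = 5 pages).
P(N = 4) = e^(−μ) μ^4/4! = e^(−3.5) · 3.5^4/24 ≈ 0.1888.

0.1888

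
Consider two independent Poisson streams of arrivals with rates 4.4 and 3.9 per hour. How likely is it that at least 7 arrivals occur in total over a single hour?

Independent Poisson processes superpose: combined rate λ = 4.4 + 3.9 = 8.3 per hour.
So μ = 8.3.
P(N ≥ 7) = 1 − P(N ≤ 6) ≈ 0.7219.

0.7219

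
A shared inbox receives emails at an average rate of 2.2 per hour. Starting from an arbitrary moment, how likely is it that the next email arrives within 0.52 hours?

0.6815

Inter-arrival times are exponential with rate λ = 2.2 per hour.
P(T ≤ 0.52) = 1 − e^(−λt) = 1 − e^(−2.2 × 0.52) = 1 − e^(−1.144) ≈ 0.6815.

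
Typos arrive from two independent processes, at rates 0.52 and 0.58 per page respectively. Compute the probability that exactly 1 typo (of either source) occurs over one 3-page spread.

Independent Poisson processes superpose: combined rate λ = 0.52 + 0.58 = 1.1 per page.
Over the interval, μ = 1.1 × 3 = 3.3 (a 3-page spread = 3 pages).
P(N = 1) = e^(−3.3) · 3.3^1/1! ≈ 0.1217.

0.1217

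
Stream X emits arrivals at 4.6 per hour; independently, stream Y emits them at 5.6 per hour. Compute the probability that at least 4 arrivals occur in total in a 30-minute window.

Independent Poisson processes superpose: combined rate λ = 4.6 + 5.6 = 10.2 per hour.
Over the interval, μ = 10.2 × 0.5 = 5.1 (a 30-minute window = 0.5 hours).
P(N ≥ 4) = 1 − P(N ≤ 3) ≈ 0.7487.

0.7487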